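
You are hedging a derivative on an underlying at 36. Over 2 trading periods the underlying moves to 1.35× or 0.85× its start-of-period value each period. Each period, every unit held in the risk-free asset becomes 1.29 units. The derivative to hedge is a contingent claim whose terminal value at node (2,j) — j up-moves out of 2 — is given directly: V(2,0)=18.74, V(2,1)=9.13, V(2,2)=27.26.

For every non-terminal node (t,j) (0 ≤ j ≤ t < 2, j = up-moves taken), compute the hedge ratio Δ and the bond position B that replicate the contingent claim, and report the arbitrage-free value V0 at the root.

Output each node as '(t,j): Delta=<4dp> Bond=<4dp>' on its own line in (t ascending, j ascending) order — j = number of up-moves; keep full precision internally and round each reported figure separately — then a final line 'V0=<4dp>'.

Under the risk-neutral measure, an up-move has probability p* = (R−d)/(u−d) = 0.8800 and values discount at R = 1.29.
Payoff layer (t=2): V(2,0)=18.7400, V(2,1)=9.1300, V(2,2)=27.2600
  t=1,j=0: stock 30.6000 → up 41.3100 (V=9.1300), down 26.0100 (V=18.7400). Price 7.9715; hedge Δ=-0.6281, bond B=27.1915.
  t=1,j=1: stock 48.6000 → up 65.6100 (V=27.2600), down 41.3100 (V=9.1300). Price 19.4453; hedge Δ=0.7461, bond B=-16.8147.
  t=0,j=0: stock 36.0000 → up 48.6000 (V=19.4453), down 30.6000 (V=7.9715). Price 14.0065; hedge Δ=0.6374, bond B=-8.9411.
Each (Δ,B) replicates both successor values, so the strategy is self-financing and V0 is arbitrage-free.

(0,0): Delta=0.6374 Bond=-8.9411
(1,0): Delta=-0.6281 Bond=27.1915
(1,1): Delta=0.7461 Bond=-16.8147
V0=14.0065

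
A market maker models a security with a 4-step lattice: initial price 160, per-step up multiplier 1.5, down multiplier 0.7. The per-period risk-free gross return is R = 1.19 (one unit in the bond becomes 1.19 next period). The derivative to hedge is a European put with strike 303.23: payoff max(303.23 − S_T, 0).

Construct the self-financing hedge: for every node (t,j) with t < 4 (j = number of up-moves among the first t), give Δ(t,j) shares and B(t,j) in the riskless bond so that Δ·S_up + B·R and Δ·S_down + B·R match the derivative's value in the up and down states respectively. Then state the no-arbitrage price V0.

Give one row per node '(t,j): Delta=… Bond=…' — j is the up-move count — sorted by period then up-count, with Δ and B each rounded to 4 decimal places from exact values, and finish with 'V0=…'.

Risk-neutral probability p* = (R−d)/(u−d) = (1.19−0.7)/(1.5−0.7) = 0.6125.
Terminal payoffs: V(4,0)=264.8140, V(4,1)=220.9100, V(4,2)=126.8300, V(4,3)=0.0000, V(4,4)=0.0000
(3,0): S=54.8800. Δ = (V_up−V_dn)/(S_up−S_dn) = (220.9100−264.8140)/(82.3200−38.4160) = -1.0000. V = [p*·220.9100 + (1−p*)·264.8140]/1.19 = 199.9351. B = V − Δ·S = 254.8151.
(3,1): S=117.6000. Δ = (V_up−V_dn)/(S_up−S_dn) = (126.8300−220.9100)/(176.4000−82.3200) = -1.0000. V = [p*·126.8300 + (1−p*)·220.9100]/1.19 = 137.2151. B = V − Δ·S = 254.8151.
(3,2): S=252.0000. Δ = (V_up−V_dn)/(S_up−S_dn) = (0.0000−126.8300)/(378.0000−176.4000) = -0.6291. V = [p*·0.0000 + (1−p*)·126.8300]/1.19 = 41.2997. B = V − Δ·S = 199.8372.
(3,3): S=540.0000. Δ = (V_up−V_dn)/(S_up−S_dn) = (0.0000−0.0000)/(810.0000−378.0000) = 0.0000. V = [p*·0.0000 + (1−p*)·0.0000]/1.19 = 0.0000. B = V − Δ·S = 0.0000.
(2,0): S=78.4000. Δ = (V_up−V_dn)/(S_up−S_dn) = (137.2151−199.9351)/(117.6000−54.8800) = -1.0000. V = [p*·137.2151 + (1−p*)·199.9351]/1.19 = 135.7304. B = V − Δ·S = 214.1304.
(2,1): S=168.0000. Δ = (V_up−V_dn)/(S_up−S_dn) = (41.2997−137.2151)/(252.0000−117.6000) = -0.7137. V = [p*·41.2997 + (1−p*)·137.2151]/1.19 = 65.9386. B = V − Δ·S = 185.8329.
(2,2): S=360.0000. Δ = (V_up−V_dn)/(S_up−S_dn) = (0.0000−41.2997)/(540.0000−252.0000) = -0.1434. V = [p*·0.0000 + (1−p*)·41.2997]/1.19 = 13.4484. B = V − Δ·S = 65.0730.
(1,0): S=112.0000. Δ = (V_up−V_dn)/(S_up−S_dn) = (65.9386−135.7304)/(168.0000−78.4000) = -0.7789. V = [p*·65.9386 + (1−p*)·135.7304]/1.19 = 78.1369. B = V − Δ·S = 165.3766.
(1,1): S=240.0000. Δ = (V_up−V_dn)/(S_up−S_dn) = (13.4484−65.9386)/(360.0000−168.0000) = -0.2734. V = [p*·13.4484 + (1−p*)·65.9386]/1.19 = 28.3936. B = V − Δ·S = 94.0063.
(0,0): S=160.0000. Δ = (V_up−V_dn)/(S_up−S_dn) = (28.3936−78.1369)/(240.0000−112.0000) = -0.3886. V = [p*·28.3936 + (1−p*)·78.1369]/1.19 = 40.0581. B = V − Δ·S = 102.2372.
Root portfolio cost Δ·160+B reproduces V0=40.0581.

(0,0): Delta=-0.3886 Bond=102.2372
(1,0): Delta=-0.7789 Bond=165.3766
(1,1): Delta=-0.2734 Bond=94.0063
(2,0): Delta=-1.0000 Bond=214.1304
(2,1): Delta=-0.7137 Bond=185.8329
(2,2): Delta=-0.1434 Bond=65.0730
(3,0): Delta=-1.0000 Bond=254.8151
(3,1): Delta=-1.0000 Bond=254.8151
(3,2): Delta=-0.6291 Bond=199.8372
(3,3): Delta=0.0000 Bond=0.0000
V0=40.0581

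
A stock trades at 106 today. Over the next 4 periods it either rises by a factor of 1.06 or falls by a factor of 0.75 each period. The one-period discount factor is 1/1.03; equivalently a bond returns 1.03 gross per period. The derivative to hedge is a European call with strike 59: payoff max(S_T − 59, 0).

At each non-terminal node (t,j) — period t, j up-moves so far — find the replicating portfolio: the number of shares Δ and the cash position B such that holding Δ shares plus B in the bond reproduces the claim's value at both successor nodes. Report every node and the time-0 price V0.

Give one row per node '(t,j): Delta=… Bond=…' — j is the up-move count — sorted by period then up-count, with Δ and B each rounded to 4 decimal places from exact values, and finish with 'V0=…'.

No-arbitrage ⇒ martingale measure with p* = (R−d)/(u−d) = 0.9032.
At expiry t=4: V(4,0)=0.0000, V(4,1)=0.0000, V(4,2)=7.9947, V(4,3)=35.6858, V(4,4)=74.8226
Node (3,0) S=44.7188: V=(p*·0.0000+(1−p*)·0.0000)/1.03=0.0000; Δ=(0.0000−0.0000)/(47.4019−33.5391)=0.0000; B=V−Δ·S=0.0000
Node (3,1) S=63.2025: V=(p*·7.9947+(1−p*)·0.0000)/1.03=7.0107; Δ=(7.9947−0.0000)/(66.9947−47.4019)=0.4080; B=V−Δ·S=-18.7785
Node (3,2) S=89.3262: V=(p*·35.6858+(1−p*)·7.9947)/1.03=32.0446; Δ=(35.6858−7.9947)/(94.6858−66.9947)=1.0000; B=V−Δ·S=-57.2816
Node (3,3) S=126.2477: V=(p*·74.8226+(1−p*)·35.6858)/1.03=68.9661; Δ=(74.8226−35.6858)/(133.8226−94.6858)=1.0000; B=V−Δ·S=-57.2816
Node (2,0) S=59.6250: V=(p*·7.0107+(1−p*)·0.0000)/1.03=6.1478; Δ=(7.0107−0.0000)/(63.2025−44.7188)=0.3793; B=V−Δ·S=-16.4672
Node (2,1) S=84.2700: V=(p*·32.0446+(1−p*)·7.0107)/1.03=28.7592; Δ=(32.0446−7.0107)/(89.3262−63.2025)=0.9583; B=V−Δ·S=-51.9956
Node (2,2) S=119.1016: V=(p*·68.9661+(1−p*)·32.0446)/1.03=63.4884; Δ=(68.9661−32.0446)/(126.2477−89.3262)=1.0000; B=V−Δ·S=-55.6132
Node (1,0) S=79.5000: V=(p*·28.7592+(1−p*)·6.1478)/1.03=25.7971; Δ=(28.7592−6.1478)/(84.2700−59.6250)=0.9175; B=V−Δ·S=-47.1431
Node (1,1) S=112.3600: V=(p*·63.4884+(1−p*)·28.7592)/1.03=58.3763; Δ=(63.4884−28.7592)/(119.1016−84.2700)=0.9971; B=V−Δ·S=-53.6535
Node (0,0) S=106.0000: V=(p*·58.3763+(1−p*)·25.7971)/1.03=53.6150; Δ=(58.3763−25.7971)/(112.3600−79.5000)=0.9915; B=V−Δ·S=-51.4791
Check: Δ(0,0)·S0 + B(0,0) = 53.6150 = V0.

(0,0): Delta=0.9915 Bond=-51.4791
(1,0): Delta=0.9175 Bond=-47.1431
(1,1): Delta=0.9971 Bond=-53.6535
(2,0): Delta=0.3793 Bond=-16.4672
(2,1): Delta=0.9583 Bond=-51.9956
(2,2): Delta=1.0000 Bond=-55.6132
(3,0): Delta=0.0000 Bond=0.0000
(3,1): Delta=0.4080 Bond=-18.7785
(3,2): Delta=1.0000 Bond=-57.2816
(3,3): Delta=1.0000 Bond=-57.2816
V0=53.6150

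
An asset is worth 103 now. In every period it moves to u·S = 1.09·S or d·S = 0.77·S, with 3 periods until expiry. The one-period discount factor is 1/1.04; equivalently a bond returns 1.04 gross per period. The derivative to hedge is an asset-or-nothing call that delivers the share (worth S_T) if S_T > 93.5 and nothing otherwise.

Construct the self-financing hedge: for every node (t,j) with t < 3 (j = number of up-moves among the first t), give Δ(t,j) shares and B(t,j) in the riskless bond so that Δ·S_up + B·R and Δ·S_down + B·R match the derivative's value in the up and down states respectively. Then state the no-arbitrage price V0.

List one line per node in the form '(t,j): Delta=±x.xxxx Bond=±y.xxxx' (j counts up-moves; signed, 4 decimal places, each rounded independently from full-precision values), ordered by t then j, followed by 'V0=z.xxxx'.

(0,0): Delta=1.4789 Bond=-53.1478
(1,0): Delta=3.0122 Bond=-176.8760
(1,1): Delta=1.2784 Bond=-32.7548
(2,0): Delta=0.0000 Bond=0.0000
(2,1): Delta=3.4062 Bond=-218.0160
(2,2): Delta=1.0000 Bond=0.0000
V0=99.1836

Since d<R<u, set p* = (R−d)/(u−d) = 0.8437; price each node as the discounted p*-expectation of its children.
Payoff layer (t=3): V(3,0)=0.0000, V(3,1)=0.0000, V(3,2)=94.2282, V(3,3)=133.3880
  t=2,j=0: stock 61.0687 → up 66.5649 (V=0.0000), down 47.0229 (V=0.0000). Price 0.0000; hedge Δ=0.0000, bond B=0.0000.
  t=2,j=1: stock 86.4479 → up 94.2282 (V=94.2282), down 66.5649 (V=0.0000). Price 76.4472; hedge Δ=3.4062, bond B=-218.0160.
  t=2,j=2: stock 122.3743 → up 133.3880 (V=133.3880), down 94.2282 (V=94.2282). Price 122.3743; hedge Δ=1.0000, bond B=0.0000.
  t=1,j=0: stock 79.3100 → up 86.4479 (V=76.4472), down 61.0687 (V=0.0000). Price 62.0214; hedge Δ=3.0122, bond B=-176.8760.
  t=1,j=1: stock 112.2700 → up 122.3743 (V=122.3743), down 86.4479 (V=76.4472). Price 110.7675; hedge Δ=1.2784, bond B=-32.7548.
  t=0,j=0: stock 103.0000 → up 112.2700 (V=110.7675), down 79.3100 (V=62.0214). Price 99.1836; hedge Δ=1.4789, bond B=-53.1478.
The time-0 hedge costs 99.1836, which is the no-arbitrage price.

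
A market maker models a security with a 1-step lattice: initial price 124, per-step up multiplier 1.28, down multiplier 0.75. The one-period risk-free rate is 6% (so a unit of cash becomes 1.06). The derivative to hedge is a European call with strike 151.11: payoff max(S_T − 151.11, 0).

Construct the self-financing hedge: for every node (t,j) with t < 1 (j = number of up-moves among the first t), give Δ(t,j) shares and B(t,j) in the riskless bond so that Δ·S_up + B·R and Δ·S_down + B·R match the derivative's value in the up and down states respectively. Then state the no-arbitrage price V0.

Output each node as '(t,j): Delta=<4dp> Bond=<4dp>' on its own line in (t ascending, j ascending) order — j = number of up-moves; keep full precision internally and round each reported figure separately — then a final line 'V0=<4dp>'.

(0,0): Delta=0.1158 Bond=-10.1593
V0=4.1992

Since d<R<u, set p* = (R−d)/(u−d) = 0.5849; price each node as the discounted p*-expectation of its children.
At expiry t=1: V(1,0)=0.0000, V(1,1)=7.6100
(0,0): S=124.0000. Δ = (V_up−V_dn)/(S_up−S_dn) = (7.6100−0.0000)/(158.7200−93.0000) = 0.1158. V = [p*·7.6100 + (1−p*)·0.0000]/1.06 = 4.1992. B = V − Δ·S = -10.1593.
Self-financing check: at every node Δ·S+B equals the discounted successor values.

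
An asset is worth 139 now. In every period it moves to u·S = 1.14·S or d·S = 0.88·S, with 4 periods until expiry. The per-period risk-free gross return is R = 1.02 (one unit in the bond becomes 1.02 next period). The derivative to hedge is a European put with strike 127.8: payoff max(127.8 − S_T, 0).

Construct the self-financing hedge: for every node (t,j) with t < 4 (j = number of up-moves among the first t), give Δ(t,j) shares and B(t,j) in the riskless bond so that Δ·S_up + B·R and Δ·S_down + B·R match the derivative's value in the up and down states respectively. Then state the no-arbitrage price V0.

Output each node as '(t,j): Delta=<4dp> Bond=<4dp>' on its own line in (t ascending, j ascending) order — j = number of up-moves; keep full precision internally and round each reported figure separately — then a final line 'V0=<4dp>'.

(0,0): Delta=-0.2409 Bond=39.2260
(1,0): Delta=-0.4562 Bond=66.3441
(1,1): Delta=-0.0985 Bond=17.4388
(2,0): Delta=-0.7719 Bond=101.6573
(2,1): Delta=-0.2473 Bond=38.5399
(2,2): Delta=0.0000 Bond=0.0000
(3,0): Delta=-1.0000 Bond=125.2941
(3,1): Delta=-0.6210 Bond=85.1731
(3,2): Delta=0.0000 Bond=0.0000
(3,3): Delta=0.0000 Bond=0.0000
V0=5.7393

No-arbitrage ⇒ martingale measure with p* = (R−d)/(u−d) = 0.5385.
At expiry t=4: V(4,0)=44.4423, V(4,1)=19.8139, V(4,2)=0.0000, V(4,3)=0.0000, V(4,4)=0.0000
Node (3,0) S=94.7246: V=(p*·19.8139+(1−p*)·44.4423)/1.02=30.5695; Δ=(19.8139−44.4423)/(107.9861−83.3577)=-1.0000; B=V−Δ·S=125.2941
Node (3,1) S=122.7114: V=(p*·0.0000+(1−p*)·19.8139)/1.02=8.9656; Δ=(0.0000−19.8139)/(139.8910−107.9861)=-0.6210; B=V−Δ·S=85.1731
Node (3,2) S=158.9671: V=(p*·0.0000+(1−p*)·0.0000)/1.02=0.0000; Δ=(0.0000−0.0000)/(181.2225−139.8910)=0.0000; B=V−Δ·S=0.0000
Node (3,3) S=205.9346: V=(p*·0.0000+(1−p*)·0.0000)/1.02=0.0000; Δ=(0.0000−0.0000)/(234.7655−181.2225)=0.0000; B=V−Δ·S=0.0000
Node (2,0) S=107.6416: V=(p*·8.9656+(1−p*)·30.5695)/1.02=18.5653; Δ=(8.9656−30.5695)/(122.7114−94.7246)=-0.7719; B=V−Δ·S=101.6573
Node (2,1) S=139.4448: V=(p*·0.0000+(1−p*)·8.9656)/1.02=4.0568; Δ=(0.0000−8.9656)/(158.9671−122.7114)=-0.2473; B=V−Δ·S=38.5399
Node (2,2) S=180.6444: V=(p*·0.0000+(1−p*)·0.0000)/1.02=0.0000; Δ=(0.0000−0.0000)/(205.9346−158.9671)=0.0000; B=V−Δ·S=0.0000
Node (1,0) S=122.3200: V=(p*·4.0568+(1−p*)·18.5653)/1.02=10.5422; Δ=(4.0568−18.5653)/(139.4448−107.6416)=-0.4562; B=V−Δ·S=66.3441
Node (1,1) S=158.4600: V=(p*·0.0000+(1−p*)·4.0568)/1.02=1.8357; Δ=(0.0000−4.0568)/(180.6444−139.4448)=-0.0985; B=V−Δ·S=17.4388
Node (0,0) S=139.0000: V=(p*·1.8357+(1−p*)·10.5422)/1.02=5.7393; Δ=(1.8357−10.5422)/(158.4600−122.3200)=-0.2409; B=V−Δ·S=39.2260
Self-financing check: at every node Δ·S+B equals the discounted successor values.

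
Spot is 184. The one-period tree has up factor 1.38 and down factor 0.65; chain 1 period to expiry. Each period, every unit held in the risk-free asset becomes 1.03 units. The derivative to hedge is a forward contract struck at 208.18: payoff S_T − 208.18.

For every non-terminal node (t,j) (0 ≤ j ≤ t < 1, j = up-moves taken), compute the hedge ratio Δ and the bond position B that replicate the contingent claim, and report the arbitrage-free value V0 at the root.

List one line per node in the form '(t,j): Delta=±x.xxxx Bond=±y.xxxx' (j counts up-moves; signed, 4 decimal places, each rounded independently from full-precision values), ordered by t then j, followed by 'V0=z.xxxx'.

(0,0): Delta=1.0000 Bond=-202.1165
V0=-18.1165

Under the risk-neutral measure, an up-move has probability p* = (R−d)/(u−d) = 0.5205 and values discount at R = 1.03.
At expiry t=1: V(1,0)=-88.5800, V(1,1)=45.7400
(0,0): S=184.0000. Δ = (V_up−V_dn)/(S_up−S_dn) = (45.7400−-88.5800)/(253.9200−119.6000) = 1.0000. V = [p*·45.7400 + (1−p*)·-88.5800]/1.03 = -18.1165. B = V − Δ·S = -202.1165.
Each (Δ,B) replicates both successor values, so the strategy is self-financing and V0 is arbitrage-free.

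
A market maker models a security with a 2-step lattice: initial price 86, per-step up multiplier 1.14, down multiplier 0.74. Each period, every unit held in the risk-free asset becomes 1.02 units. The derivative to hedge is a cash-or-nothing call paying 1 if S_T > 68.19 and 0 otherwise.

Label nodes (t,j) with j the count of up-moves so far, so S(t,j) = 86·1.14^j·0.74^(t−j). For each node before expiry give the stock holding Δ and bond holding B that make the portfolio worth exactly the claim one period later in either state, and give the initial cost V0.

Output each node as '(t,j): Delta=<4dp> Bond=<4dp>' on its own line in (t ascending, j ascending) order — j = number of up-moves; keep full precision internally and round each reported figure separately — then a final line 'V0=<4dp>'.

(0,0): Delta=0.0085 Bond=0.1394
(1,0): Delta=0.0393 Bond=-1.8137
(1,1): Delta=0.0000 Bond=0.9804
V0=0.8747

Risk-neutral probability p* = (R−d)/(u−d) = (1.02−0.74)/(1.14−0.74) = 0.7000.
Terminal values V(2,·): V(2,0)=0.0000, V(2,1)=1.0000, V(2,2)=1.0000
Node (1,0) S=63.6400: V=(p*·1.0000+(1−p*)·0.0000)/1.02=0.6863; Δ=(1.0000−0.0000)/(72.5496−47.0936)=0.0393; B=V−Δ·S=-1.8137
Node (1,1) S=98.0400: V=(p*·1.0000+(1−p*)·1.0000)/1.02=0.9804; Δ=(1.0000−1.0000)/(111.7656−72.5496)=0.0000; B=V−Δ·S=0.9804
Node (0,0) S=86.0000: V=(p*·0.9804+(1−p*)·0.6863)/1.02=0.8747; Δ=(0.9804−0.6863)/(98.0400−63.6400)=0.0085; B=V−Δ·S=0.1394
Each (Δ,B) replicates both successor values, so the strategy is self-financing and V0 is arbitrage-free.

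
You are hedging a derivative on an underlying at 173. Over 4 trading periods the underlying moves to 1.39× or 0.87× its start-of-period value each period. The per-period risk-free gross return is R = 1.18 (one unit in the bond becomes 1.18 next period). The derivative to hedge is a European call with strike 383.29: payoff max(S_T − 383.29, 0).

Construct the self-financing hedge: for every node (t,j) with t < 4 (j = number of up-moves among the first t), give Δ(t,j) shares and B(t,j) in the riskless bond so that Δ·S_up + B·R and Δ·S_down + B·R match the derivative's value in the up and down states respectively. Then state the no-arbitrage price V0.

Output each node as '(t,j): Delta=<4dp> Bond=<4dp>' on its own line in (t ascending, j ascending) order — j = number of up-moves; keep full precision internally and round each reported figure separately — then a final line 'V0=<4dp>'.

Under the risk-neutral measure, an up-move has probability p* = (R−d)/(u−d) = 0.5962 and values discount at R = 1.18.
Terminal values V(4,·): V(4,0)=0.0000, V(4,1)=0.0000, V(4,2)=0.0000, V(4,3)=20.9225, V(4,4)=262.5208
  t=3,j=0: stock 113.9210 → up 158.3502 (V=0.0000), down 99.1113 (V=0.0000). Price 0.0000; hedge Δ=0.0000, bond B=0.0000.
  t=3,j=1: stock 182.0117 → up 252.9963 (V=0.0000), down 158.3502 (V=0.0000). Price 0.0000; hedge Δ=0.0000, bond B=0.0000.
  t=3,j=2: stock 290.8004 → up 404.2125 (V=20.9225), down 252.9963 (V=0.0000). Price 10.5704; hedge Δ=0.1384, bond B=-29.6652.
  t=3,j=3: stock 464.6121 → up 645.8108 (V=262.5208), down 404.2125 (V=20.9225). Price 139.7901; hedge Δ=1.0000, bond B=-324.8220.
  t=2,j=0: stock 130.9437 → up 182.0117 (V=0.0000), down 113.9210 (V=0.0000). Price 0.0000; hedge Δ=0.0000, bond B=0.0000.
  t=2,j=1: stock 209.2089 → up 290.8004 (V=10.5704), down 182.0117 (V=0.0000). Price 5.3403; hedge Δ=0.0972, bond B=-14.9873.
  t=2,j=2: stock 334.2533 → up 464.6121 (V=139.7901), down 290.8004 (V=10.5704). Price 74.2417; hedge Δ=0.7434, bond B=-174.2577.
  t=1,j=0: stock 150.5100 → up 209.2089 (V=5.3403), down 130.9437 (V=0.0000). Price 2.6980; hedge Δ=0.0682, bond B=-7.5718.
  t=1,j=1: stock 240.4700 → up 334.2533 (V=74.2417), down 209.2089 (V=5.3403). Price 39.3357; hedge Δ=0.5510, bond B=-93.1669.
  t=0,j=0: stock 173.0000 → up 240.4700 (V=39.3357), down 150.5100 (V=2.6980). Price 20.7964; hedge Δ=0.4073, bond B=-49.6607.
Each (Δ,B) replicates both successor values, so the strategy is self-financing and V0 is arbitrage-free.

(0,0): Delta=0.4073 Bond=-49.6607
(1,0): Delta=0.0682 Bond=-7.5718
(1,1): Delta=0.5510 Bond=-93.1669
(2,0): Delta=0.0000 Bond=0.0000
(2,1): Delta=0.0972 Bond=-14.9873
(2,2): Delta=0.7434 Bond=-174.2577
(3,0): Delta=0.0000 Bond=0.0000
(3,1): Delta=0.0000 Bond=0.0000
(3,2): Delta=0.1384 Bond=-29.6652
(3,3): Delta=1.0000 Bond=-324.8220
V0=20.7964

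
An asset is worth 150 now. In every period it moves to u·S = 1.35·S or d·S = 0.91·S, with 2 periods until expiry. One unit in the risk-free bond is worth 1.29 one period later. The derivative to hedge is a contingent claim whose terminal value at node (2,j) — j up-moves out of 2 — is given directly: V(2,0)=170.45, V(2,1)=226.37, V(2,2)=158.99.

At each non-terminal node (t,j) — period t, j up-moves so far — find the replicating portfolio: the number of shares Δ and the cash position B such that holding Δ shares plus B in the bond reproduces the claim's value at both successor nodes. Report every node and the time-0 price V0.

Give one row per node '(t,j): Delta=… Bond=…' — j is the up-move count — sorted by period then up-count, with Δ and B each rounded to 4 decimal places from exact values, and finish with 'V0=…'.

(0,0): Delta=-0.5939 Bond=194.2942
(1,0): Delta=0.9311 Bond=42.4785
(1,1): Delta=-0.7562 Bond=283.5070
V0=105.2062

The replicating-portfolio and risk-neutral prices coincide; use p* = (1.29−0.91)/(1.35−0.91) = 0.8636 for the latter.
At expiry t=2: V(2,0)=170.4500, V(2,1)=226.3700, V(2,2)=158.9900
(1,0): S=136.5000. Δ = (V_up−V_dn)/(S_up−S_dn) = (226.3700−170.4500)/(184.2750−124.2150) = 0.9311. V = [p*·226.3700 + (1−p*)·170.4500]/1.29 = 169.5694. B = V − Δ·S = 42.4785.
(1,1): S=202.5000. Δ = (V_up−V_dn)/(S_up−S_dn) = (158.9900−226.3700)/(273.3750−184.2750) = -0.7562. V = [p*·158.9900 + (1−p*)·226.3700]/1.29 = 130.3707. B = V − Δ·S = 283.5070.
(0,0): S=150.0000. Δ = (V_up−V_dn)/(S_up−S_dn) = (130.3707−169.5694)/(202.5000−136.5000) = -0.5939. V = [p*·130.3707 + (1−p*)·169.5694]/1.29 = 105.2062. B = V − Δ·S = 194.2942.
Root portfolio cost Δ·150+B reproduces V0=105.2062.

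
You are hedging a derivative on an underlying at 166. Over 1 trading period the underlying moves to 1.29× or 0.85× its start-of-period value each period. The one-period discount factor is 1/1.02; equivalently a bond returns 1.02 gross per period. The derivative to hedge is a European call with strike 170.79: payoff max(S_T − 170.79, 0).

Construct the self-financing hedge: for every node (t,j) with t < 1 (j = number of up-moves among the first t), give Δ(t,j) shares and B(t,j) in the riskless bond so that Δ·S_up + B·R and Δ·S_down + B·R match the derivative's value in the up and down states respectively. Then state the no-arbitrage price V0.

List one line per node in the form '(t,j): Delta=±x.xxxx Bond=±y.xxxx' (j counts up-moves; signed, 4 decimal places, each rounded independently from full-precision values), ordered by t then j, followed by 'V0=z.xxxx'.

Under the risk-neutral measure, an up-move has probability p* = (R−d)/(u−d) = 0.3864 and values discount at R = 1.02.
Terminal values V(1,·): V(1,0)=0.0000, V(1,1)=43.3500
Node (0,0) S=166.0000: V=(p*·43.3500+(1−p*)·0.0000)/1.02=16.4205; Δ=(43.3500−0.0000)/(214.1400−141.1000)=0.5935; B=V−Δ·S=-82.1023
The time-0 hedge costs 16.4205, which is the no-arbitrage price.

(0,0): Delta=0.5935 Bond=-82.1023
V0=16.4205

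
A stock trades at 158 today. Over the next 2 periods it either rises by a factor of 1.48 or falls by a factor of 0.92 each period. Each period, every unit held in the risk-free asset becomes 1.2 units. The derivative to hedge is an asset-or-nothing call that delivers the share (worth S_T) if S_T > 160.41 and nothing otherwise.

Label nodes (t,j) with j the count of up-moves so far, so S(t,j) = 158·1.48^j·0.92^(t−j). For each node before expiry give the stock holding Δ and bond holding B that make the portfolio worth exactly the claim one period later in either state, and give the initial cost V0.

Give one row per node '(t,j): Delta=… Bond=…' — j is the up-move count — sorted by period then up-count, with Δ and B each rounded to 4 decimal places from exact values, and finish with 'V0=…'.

(0,0): Delta=1.6298 Bond=-122.7196
(1,0): Delta=2.6429 Bond=-294.5270
(1,1): Delta=1.0000 Bond=0.0000
V0=134.7828

Risk-neutral probability p* = (R−d)/(u−d) = (1.2−0.92)/(1.48−0.92) = 0.5000.
Terminal values V(2,·): V(2,0)=0.0000, V(2,1)=215.1328, V(2,2)=346.0832
Node (1,0) S=145.3600: V=(p*·215.1328+(1−p*)·0.0000)/1.2=89.6387; Δ=(215.1328−0.0000)/(215.1328−133.7312)=2.6429; B=V−Δ·S=-294.5270
Node (1,1) S=233.8400: V=(p*·346.0832+(1−p*)·215.1328)/1.2=233.8400; Δ=(346.0832−215.1328)/(346.0832−215.1328)=1.0000; B=V−Δ·S=0.0000
Node (0,0) S=158.0000: V=(p*·233.8400+(1−p*)·89.6387)/1.2=134.7828; Δ=(233.8400−89.6387)/(233.8400−145.3600)=1.6298; B=V−Δ·S=-122.7196
Self-financing check: at every node Δ·S+B equals the discounted successor values.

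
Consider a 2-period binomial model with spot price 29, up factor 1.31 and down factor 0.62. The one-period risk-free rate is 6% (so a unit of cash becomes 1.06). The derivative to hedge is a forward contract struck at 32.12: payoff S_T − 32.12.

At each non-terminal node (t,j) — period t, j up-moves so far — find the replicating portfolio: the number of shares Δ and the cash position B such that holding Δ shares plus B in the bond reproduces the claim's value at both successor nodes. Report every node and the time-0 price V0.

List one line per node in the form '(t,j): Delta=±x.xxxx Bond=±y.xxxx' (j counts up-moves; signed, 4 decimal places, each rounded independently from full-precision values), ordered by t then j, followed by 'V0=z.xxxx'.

Risk-neutral probability p* = (R−d)/(u−d) = (1.06−0.62)/(1.31−0.62) = 0.6377.
Terminal payoffs: V(2,0)=-20.9724, V(2,1)=-8.5662, V(2,2)=17.6469
  t=1,j=0: stock 17.9800 → up 23.5538 (V=-8.5662), down 11.1476 (V=-20.9724). Price -12.3219; hedge Δ=1.0000, bond B=-30.3019.
  t=1,j=1: stock 37.9900 → up 49.7669 (V=17.6469), down 23.5538 (V=-8.5662). Price 7.6881; hedge Δ=1.0000, bond B=-30.3019.
  t=0,j=0: stock 29.0000 → up 37.9900 (V=7.6881), down 17.9800 (V=-12.3219). Price 0.4133; hedge Δ=1.0000, bond B=-28.5867.
The time-0 hedge costs 0.4133, which is the no-arbitrage price.

(0,0): Delta=1.0000 Bond=-28.5867
(1,0): Delta=1.0000 Bond=-30.3019
(1,1): Delta=1.0000 Bond=-30.3019
V0=0.4133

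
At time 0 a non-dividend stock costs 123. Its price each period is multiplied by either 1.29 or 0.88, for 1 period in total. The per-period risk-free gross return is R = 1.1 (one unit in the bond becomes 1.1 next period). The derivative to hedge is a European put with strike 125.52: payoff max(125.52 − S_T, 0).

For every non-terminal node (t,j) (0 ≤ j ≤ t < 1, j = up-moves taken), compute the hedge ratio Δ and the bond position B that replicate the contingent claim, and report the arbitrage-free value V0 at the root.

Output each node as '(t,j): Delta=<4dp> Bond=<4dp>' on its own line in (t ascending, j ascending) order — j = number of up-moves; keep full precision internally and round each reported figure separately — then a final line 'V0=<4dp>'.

(0,0): Delta=-0.3427 Bond=49.4262
V0=7.2798

The replicating-portfolio and risk-neutral prices coincide; use p* = (1.1−0.88)/(1.29−0.88) = 0.5366 for the latter.
Payoff layer (t=1): V(1,0)=17.2800, V(1,1)=0.0000
(0,0): S=123.0000. Δ = (V_up−V_dn)/(S_up−S_dn) = (0.0000−17.2800)/(158.6700−108.2400) = -0.3427. V = [p*·0.0000 + (1−p*)·17.2800]/1.1 = 7.2798. B = V − Δ·S = 49.4262.
Self-financing check: at every node Δ·S+B equals the discounted successor values.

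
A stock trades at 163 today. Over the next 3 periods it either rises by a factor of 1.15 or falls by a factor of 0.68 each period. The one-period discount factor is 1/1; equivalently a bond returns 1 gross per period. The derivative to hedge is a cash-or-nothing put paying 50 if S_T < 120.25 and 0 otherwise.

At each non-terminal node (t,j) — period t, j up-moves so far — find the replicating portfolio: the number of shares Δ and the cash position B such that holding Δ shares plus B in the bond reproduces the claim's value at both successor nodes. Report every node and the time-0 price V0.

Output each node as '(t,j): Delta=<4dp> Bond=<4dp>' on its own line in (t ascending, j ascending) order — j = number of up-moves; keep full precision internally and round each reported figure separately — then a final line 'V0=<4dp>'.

No-arbitrage ⇒ martingale measure with p* = (R−d)/(u−d) = 0.6809.
Terminal payoffs: V(3,0)=50.0000, V(3,1)=50.0000, V(3,2)=0.0000, V(3,3)=0.0000
(2,0): S=75.3712. Δ = (V_up−V_dn)/(S_up−S_dn) = (50.0000−50.0000)/(86.6769−51.2524) = 0.0000. V = [p*·50.0000 + (1−p*)·50.0000]/1 = 50.0000. B = V − Δ·S = 50.0000.
(2,1): S=127.4660. Δ = (V_up−V_dn)/(S_up−S_dn) = (0.0000−50.0000)/(146.5859−86.6769) = -0.8346. V = [p*·0.0000 + (1−p*)·50.0000]/1 = 15.9574. B = V − Δ·S = 122.3404.
(2,2): S=215.5675. Δ = (V_up−V_dn)/(S_up−S_dn) = (0.0000−0.0000)/(247.9026−146.5859) = 0.0000. V = [p*·0.0000 + (1−p*)·0.0000]/1 = 0.0000. B = V − Δ·S = 0.0000.
(1,0): S=110.8400. Δ = (V_up−V_dn)/(S_up−S_dn) = (15.9574−50.0000)/(127.4660−75.3712) = -0.6535. V = [p*·15.9574 + (1−p*)·50.0000]/1 = 26.8221. B = V − Δ·S = 99.2531.
(1,1): S=187.4500. Δ = (V_up−V_dn)/(S_up−S_dn) = (0.0000−15.9574)/(215.5675−127.4660) = -0.1811. V = [p*·0.0000 + (1−p*)·15.9574]/1 = 5.0928. B = V − Δ·S = 39.0448.
(0,0): S=163.0000. Δ = (V_up−V_dn)/(S_up−S_dn) = (5.0928−26.8221)/(187.4500−110.8400) = -0.2836. V = [p*·5.0928 + (1−p*)·26.8221]/1 = 12.0277. B = V − Δ·S = 58.2602.
Self-financing check: at every node Δ·S+B equals the discounted successor values.

(0,0): Delta=-0.2836 Bond=58.2602
(1,0): Delta=-0.6535 Bond=99.2531
(1,1): Delta=-0.1811 Bond=39.0448
(2,0): Delta=0.0000 Bond=50.0000
(2,1): Delta=-0.8346 Bond=122.3404
(2,2): Delta=0.0000 Bond=0.0000
V0=12.0277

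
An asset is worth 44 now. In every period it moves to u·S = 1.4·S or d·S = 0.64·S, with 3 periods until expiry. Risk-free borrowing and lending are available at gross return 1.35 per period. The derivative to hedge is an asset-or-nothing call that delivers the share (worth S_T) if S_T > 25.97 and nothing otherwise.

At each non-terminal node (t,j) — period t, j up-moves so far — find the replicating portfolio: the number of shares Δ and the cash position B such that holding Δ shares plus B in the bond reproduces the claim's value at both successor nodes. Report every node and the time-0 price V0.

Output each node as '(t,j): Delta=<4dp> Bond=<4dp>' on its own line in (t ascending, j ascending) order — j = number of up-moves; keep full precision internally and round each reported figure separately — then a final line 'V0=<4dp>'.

(0,0): Delta=1.0499 Bond=-2.3221
(1,0): Delta=1.7847 Bond=-23.8250
(1,1): Delta=1.0263 Bond=-1.6778
(2,0): Delta=0.0000 Bond=0.0000
(2,1): Delta=1.8421 Bond=-34.4288
(2,2): Delta=1.0000 Bond=0.0000
V0=43.8743

Since d<R<u, set p* = (R−d)/(u−d) = 0.9342; price each node as the discounted p*-expectation of its children.
Terminal values V(3,·): V(3,0)=0.0000, V(3,1)=0.0000, V(3,2)=55.1936, V(3,3)=120.7360
Node (2,0) S=18.0224: V=(p*·0.0000+(1−p*)·0.0000)/1.35=0.0000; Δ=(0.0000−0.0000)/(25.2314−11.5343)=0.0000; B=V−Δ·S=0.0000
Node (2,1) S=39.4240: V=(p*·55.1936+(1−p*)·0.0000)/1.35=38.1944; Δ=(55.1936−0.0000)/(55.1936−25.2314)=1.8421; B=V−Δ·S=-34.4288
Node (2,2) S=86.2400: V=(p*·120.7360+(1−p*)·55.1936)/1.35=86.2400; Δ=(120.7360−55.1936)/(120.7360−55.1936)=1.0000; B=V−Δ·S=0.0000
Node (1,0) S=28.1600: V=(p*·38.1944+(1−p*)·0.0000)/1.35=26.4308; Δ=(38.1944−0.0000)/(39.4240−18.0224)=1.7847; B=V−Δ·S=-23.8250
Node (1,1) S=61.6000: V=(p*·86.2400+(1−p*)·38.1944)/1.35=61.5401; Δ=(86.2400−38.1944)/(86.2400−39.4240)=1.0263; B=V−Δ·S=-1.6778
Node (0,0) S=44.0000: V=(p*·61.5401+(1−p*)·26.4308)/1.35=43.8743; Δ=(61.5401−26.4308)/(61.6000−28.1600)=1.0499; B=V−Δ·S=-2.3221
Check: Δ(0,0)·S0 + B(0,0) = 43.8743 = V0.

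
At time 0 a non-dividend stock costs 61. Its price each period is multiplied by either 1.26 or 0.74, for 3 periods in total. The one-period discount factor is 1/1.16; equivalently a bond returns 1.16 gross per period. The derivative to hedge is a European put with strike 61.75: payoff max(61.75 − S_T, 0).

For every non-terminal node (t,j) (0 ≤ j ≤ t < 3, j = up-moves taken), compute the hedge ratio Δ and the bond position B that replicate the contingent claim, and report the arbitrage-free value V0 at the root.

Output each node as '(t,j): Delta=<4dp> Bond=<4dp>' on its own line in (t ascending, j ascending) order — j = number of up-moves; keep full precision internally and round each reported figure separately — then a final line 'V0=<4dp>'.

The replicating-portfolio and risk-neutral prices coincide; use p* = (1.16−0.74)/(1.26−0.74) = 0.8077 for the latter.
At expiry t=3: V(3,0)=37.0313, V(3,1)=19.6615, V(3,2)=0.0000, V(3,3)=0.0000
  t=2,j=0: stock 33.4036 → up 42.0885 (V=19.6615), down 24.7187 (V=37.0313). Price 19.8292; hedge Δ=-1.0000, bond B=53.2328.
  t=2,j=1: stock 56.8764 → up 71.6643 (V=0.0000), down 42.0885 (V=19.6615). Price 3.2595; hedge Δ=-0.6648, bond B=41.0700.
  t=2,j=2: stock 96.8436 → up 122.0229 (V=0.0000), down 71.6643 (V=0.0000). Price 0.0000; hedge Δ=0.0000, bond B=0.0000.
  t=1,j=0: stock 45.1400 → up 56.8764 (V=3.2595), down 33.4036 (V=19.8292). Price 5.5569; hedge Δ=-0.7059, bond B=37.4216.
  t=1,j=1: stock 76.8600 → up 96.8436 (V=0.0000), down 56.8764 (V=3.2595). Price 0.5404; hedge Δ=-0.0816, bond B=6.8087.
  t=0,j=0: stock 61.0000 → up 76.8600 (V=0.5404), down 45.1400 (V=5.5569). Price 1.2975; hedge Δ=-0.1582, bond B=10.9446.
Root portfolio cost Δ·61+B reproduces V0=1.2975.

(0,0): Delta=-0.1582 Bond=10.9446
(1,0): Delta=-0.7059 Bond=37.4216
(1,1): Delta=-0.0816 Bond=6.8087
(2,0): Delta=-1.0000 Bond=53.2328
(2,1): Delta=-0.6648 Bond=41.0700
(2,2): Delta=0.0000 Bond=0.0000
V0=1.2975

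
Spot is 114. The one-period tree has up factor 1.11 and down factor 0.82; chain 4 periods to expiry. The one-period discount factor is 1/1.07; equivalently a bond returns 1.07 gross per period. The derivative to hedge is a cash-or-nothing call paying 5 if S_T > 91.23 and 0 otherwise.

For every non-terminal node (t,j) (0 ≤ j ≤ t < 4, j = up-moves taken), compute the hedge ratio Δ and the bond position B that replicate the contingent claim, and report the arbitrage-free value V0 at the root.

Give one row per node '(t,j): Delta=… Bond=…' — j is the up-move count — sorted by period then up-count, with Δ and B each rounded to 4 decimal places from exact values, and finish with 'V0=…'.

(0,0): Delta=0.0061 Bond=3.0861
(1,0): Delta=0.0383 Bond=0.2887
(1,1): Delta=0.0023 Bond=3.7843
(2,0): Delta=0.1812 Bond=-10.6454
(2,1): Delta=0.0214 Bond=2.0616
(2,2): Delta=0.0000 Bond=4.3672
(3,0): Delta=0.0000 Bond=0.0000
(3,1): Delta=0.2026 Bond=-13.2130
(3,2): Delta=0.0000 Bond=4.6729
(3,3): Delta=0.0000 Bond=4.6729
V0=3.7786

The replicating-portfolio and risk-neutral prices coincide; use p* = (1.07−0.82)/(1.11−0.82) = 0.8621 for the latter.
At expiry t=4: V(4,0)=0.0000, V(4,1)=0.0000, V(4,2)=5.0000, V(4,3)=5.0000, V(4,4)=5.0000
(3,0): S=62.8560. Δ = (V_up−V_dn)/(S_up−S_dn) = (0.0000−0.0000)/(69.7701−51.5419) = 0.0000. V = [p*·0.0000 + (1−p*)·0.0000]/1.07 = 0.0000. B = V − Δ·S = 0.0000.
(3,1): S=85.0855. Δ = (V_up−V_dn)/(S_up−S_dn) = (5.0000−0.0000)/(94.4449−69.7701) = 0.2026. V = [p*·5.0000 + (1−p*)·0.0000]/1.07 = 4.0284. B = V − Δ·S = -13.2130.
(3,2): S=115.1767. Δ = (V_up−V_dn)/(S_up−S_dn) = (5.0000−5.0000)/(127.8461−94.4449) = 0.0000. V = [p*·5.0000 + (1−p*)·5.0000]/1.07 = 4.6729. B = V − Δ·S = 4.6729.
(3,3): S=155.9099. Δ = (V_up−V_dn)/(S_up−S_dn) = (5.0000−5.0000)/(173.0600−127.8461) = 0.0000. V = [p*·5.0000 + (1−p*)·5.0000]/1.07 = 4.6729. B = V − Δ·S = 4.6729.
(2,0): S=76.6536. Δ = (V_up−V_dn)/(S_up−S_dn) = (4.0284−0.0000)/(85.0855−62.8560) = 0.1812. V = [p*·4.0284 + (1−p*)·0.0000]/1.07 = 3.2455. B = V − Δ·S = -10.6454.
(2,1): S=103.7628. Δ = (V_up−V_dn)/(S_up−S_dn) = (4.6729−4.0284)/(115.1767−85.0855) = 0.0214. V = [p*·4.6729 + (1−p*)·4.0284]/1.07 = 4.2841. B = V − Δ·S = 2.0616.
(2,2): S=140.4594. Δ = (V_up−V_dn)/(S_up−S_dn) = (4.6729−4.6729)/(155.9099−115.1767) = 0.0000. V = [p*·4.6729 + (1−p*)·4.6729]/1.07 = 4.3672. B = V − Δ·S = 4.3672.
(1,0): S=93.4800. Δ = (V_up−V_dn)/(S_up−S_dn) = (4.2841−3.2455)/(103.7628−76.6536) = 0.0383. V = [p*·4.2841 + (1−p*)·3.2455]/1.07 = 3.8700. B = V − Δ·S = 0.2887.
(1,1): S=126.5400. Δ = (V_up−V_dn)/(S_up−S_dn) = (4.3672−4.2841)/(140.4594−103.7628) = 0.0023. V = [p*·4.3672 + (1−p*)·4.2841]/1.07 = 4.0708. B = V − Δ·S = 3.7843.
(0,0): S=114.0000. Δ = (V_up−V_dn)/(S_up−S_dn) = (4.0708−3.8700)/(126.5400−93.4800) = 0.0061. V = [p*·4.0708 + (1−p*)·3.8700]/1.07 = 3.7786. B = V − Δ·S = 3.0861.
Check: Δ(0,0)·S0 + B(0,0) = 3.7786 = V0.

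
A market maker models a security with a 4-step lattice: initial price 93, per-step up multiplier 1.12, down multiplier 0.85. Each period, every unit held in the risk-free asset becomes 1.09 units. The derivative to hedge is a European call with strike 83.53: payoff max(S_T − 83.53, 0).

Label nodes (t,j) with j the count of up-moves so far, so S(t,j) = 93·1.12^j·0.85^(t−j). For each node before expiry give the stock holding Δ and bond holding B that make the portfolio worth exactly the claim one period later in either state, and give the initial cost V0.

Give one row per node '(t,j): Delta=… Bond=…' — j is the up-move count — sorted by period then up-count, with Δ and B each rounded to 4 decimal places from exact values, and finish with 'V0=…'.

(0,0): Delta=0.9795 Bond=-57.2010
(1,0): Delta=0.8401 Bond=-51.3265
(1,1): Delta=0.9928 Bond=-63.7269
(2,0): Delta=0.0340 Bond=-1.7813
(2,1): Delta=0.9166 Bond=-62.7165
(2,2): Delta=1.0000 Bond=-70.3055
(3,0): Delta=0.0000 Bond=0.0000
(3,1): Delta=0.0372 Bond=-2.1843
(3,2): Delta=1.0000 Bond=-76.6330
(3,3): Delta=1.0000 Bond=-76.6330
V0=33.8966

The replicating-portfolio and risk-neutral prices coincide; use p* = (1.09−0.85)/(1.12−0.85) = 0.8889 for the latter.
Terminal payoffs: V(4,0)=0.0000, V(4,1)=0.0000, V(4,2)=0.7563, V(4,3)=27.5296, V(4,4)=62.8073
(3,0): S=57.1136. Δ = (V_up−V_dn)/(S_up−S_dn) = (0.0000−0.0000)/(63.9673−48.5466) = 0.0000. V = [p*·0.0000 + (1−p*)·0.0000]/1.09 = 0.0000. B = V − Δ·S = 0.0000.
(3,1): S=75.2556. Δ = (V_up−V_dn)/(S_up−S_dn) = (0.7563−0.0000)/(84.2863−63.9673) = 0.0372. V = [p*·0.7563 + (1−p*)·0.0000]/1.09 = 0.6167. B = V − Δ·S = -2.1843.
(3,2): S=99.1603. Δ = (V_up−V_dn)/(S_up−S_dn) = (27.5296−0.7563)/(111.0596−84.2863) = 1.0000. V = [p*·27.5296 + (1−p*)·0.7563]/1.09 = 22.5273. B = V − Δ·S = -76.6330.
(3,3): S=130.6583. Δ = (V_up−V_dn)/(S_up−S_dn) = (62.8073−27.5296)/(146.3373−111.0596) = 1.0000. V = [p*·62.8073 + (1−p*)·27.5296]/1.09 = 54.0253. B = V − Δ·S = -76.6330.
(2,0): S=67.1925. Δ = (V_up−V_dn)/(S_up−S_dn) = (0.6167−0.0000)/(75.2556−57.1136) = 0.0340. V = [p*·0.6167 + (1−p*)·0.0000]/1.09 = 0.5029. B = V − Δ·S = -1.7813.
(2,1): S=88.5360. Δ = (V_up−V_dn)/(S_up−S_dn) = (22.5273−0.6167)/(99.1603−75.2556) = 0.9166. V = [p*·22.5273 + (1−p*)·0.6167]/1.09 = 18.4337. B = V − Δ·S = -62.7165.
(2,2): S=116.6592. Δ = (V_up−V_dn)/(S_up−S_dn) = (54.0253−22.5273)/(130.6583−99.1603) = 1.0000. V = [p*·54.0253 + (1−p*)·22.5273]/1.09 = 46.3537. B = V − Δ·S = -70.3055.
(1,0): S=79.0500. Δ = (V_up−V_dn)/(S_up−S_dn) = (18.4337−0.5029)/(88.5360−67.1925) = 0.8401. V = [p*·18.4337 + (1−p*)·0.5029]/1.09 = 15.0839. B = V − Δ·S = -51.3265.
(1,1): S=104.1600. Δ = (V_up−V_dn)/(S_up−S_dn) = (46.3537−18.4337)/(116.6592−88.5360) = 0.9928. V = [p*·46.3537 + (1−p*)·18.4337]/1.09 = 39.6802. B = V − Δ·S = -63.7269.
(0,0): S=93.0000. Δ = (V_up−V_dn)/(S_up−S_dn) = (39.6802−15.0839)/(104.1600−79.0500) = 0.9795. V = [p*·39.6802 + (1−p*)·15.0839]/1.09 = 33.8966. B = V − Δ·S = -57.2010.
Each (Δ,B) replicates both successor values, so the strategy is self-financing and V0 is arbitrage-free.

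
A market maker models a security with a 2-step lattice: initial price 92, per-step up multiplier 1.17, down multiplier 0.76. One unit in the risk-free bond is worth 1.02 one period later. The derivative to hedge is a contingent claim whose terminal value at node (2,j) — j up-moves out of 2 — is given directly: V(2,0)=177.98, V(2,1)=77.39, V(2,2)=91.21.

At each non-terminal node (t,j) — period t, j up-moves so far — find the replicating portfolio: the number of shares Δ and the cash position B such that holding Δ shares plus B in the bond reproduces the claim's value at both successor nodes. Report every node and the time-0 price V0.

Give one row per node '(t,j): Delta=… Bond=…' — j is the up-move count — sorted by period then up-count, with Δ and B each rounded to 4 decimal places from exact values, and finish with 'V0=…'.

Risk-neutral probability p* = (R−d)/(u−d) = (1.02−0.76)/(1.17−0.76) = 0.6341.
Terminal values V(2,·): V(2,0)=177.9800, V(2,1)=77.3900, V(2,2)=91.2100
Node (1,0) S=69.9200: V=(p*·77.3900+(1−p*)·177.9800)/1.02=111.9522; Δ=(77.3900−177.9800)/(81.8064−53.1392)=-3.5089; B=V−Δ·S=357.2936
Node (1,1) S=107.6400: V=(p*·91.2100+(1−p*)·77.3900)/1.02=84.4646; Δ=(91.2100−77.3900)/(125.9388−81.8064)=0.3131; B=V−Δ·S=50.7573
Node (0,0) S=92.0000: V=(p*·84.4646+(1−p*)·111.9522)/1.02=92.6677; Δ=(84.4646−111.9522)/(107.6400−69.9200)=-0.7287; B=V−Δ·S=159.7105
Check: Δ(0,0)·S0 + B(0,0) = 92.6677 = V0.

(0,0): Delta=-0.7287 Bond=159.7105
(1,0): Delta=-3.5089 Bond=357.2936
(1,1): Delta=0.3131 Bond=50.7573
V0=92.6677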